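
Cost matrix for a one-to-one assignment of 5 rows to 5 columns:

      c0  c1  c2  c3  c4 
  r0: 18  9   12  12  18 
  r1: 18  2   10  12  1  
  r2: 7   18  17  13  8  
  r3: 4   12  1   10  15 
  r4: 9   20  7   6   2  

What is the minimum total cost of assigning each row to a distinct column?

Minimum assignment cost: 24

one of 2 optimal assignments: row0→col1 (cost 9), row1→col4 (cost 1), row2→col0 (cost 7), row3→col2 (cost 1), row4→col3 (cost 6)
total = 9 + 1 + 7 + 1 + 6 = 24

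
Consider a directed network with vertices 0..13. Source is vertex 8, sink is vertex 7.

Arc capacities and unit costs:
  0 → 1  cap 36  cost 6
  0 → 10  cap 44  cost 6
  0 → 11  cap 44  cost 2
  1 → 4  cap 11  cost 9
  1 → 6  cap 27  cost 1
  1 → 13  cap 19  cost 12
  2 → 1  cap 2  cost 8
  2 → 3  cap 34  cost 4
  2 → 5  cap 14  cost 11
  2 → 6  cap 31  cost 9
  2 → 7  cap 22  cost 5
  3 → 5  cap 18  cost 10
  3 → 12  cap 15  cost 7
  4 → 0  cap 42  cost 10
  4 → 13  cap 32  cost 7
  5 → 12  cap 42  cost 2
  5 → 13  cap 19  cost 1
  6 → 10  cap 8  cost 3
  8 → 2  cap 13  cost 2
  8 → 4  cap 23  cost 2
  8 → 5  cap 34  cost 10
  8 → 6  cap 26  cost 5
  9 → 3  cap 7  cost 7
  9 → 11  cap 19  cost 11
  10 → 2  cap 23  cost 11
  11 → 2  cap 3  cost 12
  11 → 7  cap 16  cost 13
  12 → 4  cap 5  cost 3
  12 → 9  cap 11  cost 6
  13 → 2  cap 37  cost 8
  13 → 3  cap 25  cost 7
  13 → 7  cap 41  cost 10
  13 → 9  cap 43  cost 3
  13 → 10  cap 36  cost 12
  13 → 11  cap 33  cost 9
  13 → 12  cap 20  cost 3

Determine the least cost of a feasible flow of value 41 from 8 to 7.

Minimum cost for 41 units: 633

shortest-cost path #1: 8→2→7 push 13 @ unit cost 7 (adds 91)
shortest-cost path #2: 8→4→13→7 push 23 @ unit cost 19 (adds 437)
shortest-cost path #3: 8→5→13→7 push 5 @ unit cost 21 (adds 105)
total cost = 633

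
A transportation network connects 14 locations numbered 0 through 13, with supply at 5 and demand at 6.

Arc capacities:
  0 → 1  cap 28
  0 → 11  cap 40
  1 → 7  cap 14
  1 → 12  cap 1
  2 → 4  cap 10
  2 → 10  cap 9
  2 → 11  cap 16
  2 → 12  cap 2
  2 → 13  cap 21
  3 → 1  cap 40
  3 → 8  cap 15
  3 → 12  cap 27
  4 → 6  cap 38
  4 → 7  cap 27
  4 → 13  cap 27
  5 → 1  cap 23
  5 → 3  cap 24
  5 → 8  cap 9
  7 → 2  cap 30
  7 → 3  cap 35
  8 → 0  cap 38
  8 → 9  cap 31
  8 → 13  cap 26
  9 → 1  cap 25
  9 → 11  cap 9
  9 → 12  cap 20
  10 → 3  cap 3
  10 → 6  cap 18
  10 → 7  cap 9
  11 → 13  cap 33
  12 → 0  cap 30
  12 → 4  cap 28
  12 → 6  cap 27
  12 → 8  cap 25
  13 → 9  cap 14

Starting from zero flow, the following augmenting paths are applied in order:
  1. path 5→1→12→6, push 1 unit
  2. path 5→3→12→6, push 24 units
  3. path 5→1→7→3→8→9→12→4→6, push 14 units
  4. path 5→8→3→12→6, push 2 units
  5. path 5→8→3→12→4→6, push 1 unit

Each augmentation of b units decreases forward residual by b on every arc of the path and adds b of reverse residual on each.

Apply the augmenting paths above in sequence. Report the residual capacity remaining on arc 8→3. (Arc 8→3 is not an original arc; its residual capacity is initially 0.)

after path 1 (5→1→12→6, push 1): res(8,3)=0
after path 2 (5→3→12→6, push 24): res(8,3)=0
after path 3 (5→1→7→3→8→9→12→4→6, push 14): res(8,3)=14
after path 4 (5→8→3→12→6, push 2): res(8,3)=12
after path 5 (5→8→3→12→4→6, push 1): res(8,3)=11

Residual capacity of (8,3): 11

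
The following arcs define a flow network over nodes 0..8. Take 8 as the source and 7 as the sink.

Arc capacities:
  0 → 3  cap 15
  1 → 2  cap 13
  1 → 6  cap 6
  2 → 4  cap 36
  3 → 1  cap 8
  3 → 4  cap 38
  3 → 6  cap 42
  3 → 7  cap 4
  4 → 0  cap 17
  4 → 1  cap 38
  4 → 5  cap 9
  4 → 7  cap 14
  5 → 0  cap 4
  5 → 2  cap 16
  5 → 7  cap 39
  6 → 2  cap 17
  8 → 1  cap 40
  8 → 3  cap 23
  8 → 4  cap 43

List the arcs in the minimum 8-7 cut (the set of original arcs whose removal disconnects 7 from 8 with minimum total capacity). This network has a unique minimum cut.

augment #1: 8→3→7 push 4
augment #2: 8→4→7 push 14
augment #3: 8→4→5→7 push 9
max flow = 27; residual-reachable set from 8 gives S-side
cut edges (S→T): {(3,7), (4,5), (4,7)} total cap 27

Min-cut arcs: {(3,7), (4,5), (4,7)} (total capacity 27)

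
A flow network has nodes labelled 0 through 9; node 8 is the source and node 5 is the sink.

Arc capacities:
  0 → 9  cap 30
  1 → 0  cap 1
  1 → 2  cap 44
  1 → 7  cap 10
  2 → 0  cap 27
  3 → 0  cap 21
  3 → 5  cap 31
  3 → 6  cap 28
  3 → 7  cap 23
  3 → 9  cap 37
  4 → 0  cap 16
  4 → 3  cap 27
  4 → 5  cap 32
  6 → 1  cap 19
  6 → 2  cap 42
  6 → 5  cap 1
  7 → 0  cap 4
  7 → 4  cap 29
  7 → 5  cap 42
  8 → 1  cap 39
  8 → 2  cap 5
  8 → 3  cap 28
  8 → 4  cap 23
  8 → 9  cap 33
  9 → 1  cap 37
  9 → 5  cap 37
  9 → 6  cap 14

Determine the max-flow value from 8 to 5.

augment #1: 8→3→5 bottleneck 28, total now 28
augment #2: 8→4→5 bottleneck 23, total now 51
augment #3: 8→9→5 bottleneck 33, total now 84
augment #4: 8→1→7→5 bottleneck 10, total now 94
augment #5: 8→1→0→9→5 bottleneck 1, total now 95
augment #6: 8→2→0→9→5 bottleneck 3, total now 98
augment #7: 8→2→0→9→6→5 bottleneck 1, total now 99

Maximum flow value: 99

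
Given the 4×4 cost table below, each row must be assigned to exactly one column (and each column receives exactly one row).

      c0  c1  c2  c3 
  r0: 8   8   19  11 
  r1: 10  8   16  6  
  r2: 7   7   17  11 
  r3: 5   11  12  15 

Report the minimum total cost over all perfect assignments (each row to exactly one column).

Minimum assignment cost: 33

one of 2 optimal assignments: row0→col0 (cost 8), row1→col3 (cost 6), row2→col1 (cost 7), row3→col2 (cost 12)
total = 8 + 6 + 7 + 12 = 33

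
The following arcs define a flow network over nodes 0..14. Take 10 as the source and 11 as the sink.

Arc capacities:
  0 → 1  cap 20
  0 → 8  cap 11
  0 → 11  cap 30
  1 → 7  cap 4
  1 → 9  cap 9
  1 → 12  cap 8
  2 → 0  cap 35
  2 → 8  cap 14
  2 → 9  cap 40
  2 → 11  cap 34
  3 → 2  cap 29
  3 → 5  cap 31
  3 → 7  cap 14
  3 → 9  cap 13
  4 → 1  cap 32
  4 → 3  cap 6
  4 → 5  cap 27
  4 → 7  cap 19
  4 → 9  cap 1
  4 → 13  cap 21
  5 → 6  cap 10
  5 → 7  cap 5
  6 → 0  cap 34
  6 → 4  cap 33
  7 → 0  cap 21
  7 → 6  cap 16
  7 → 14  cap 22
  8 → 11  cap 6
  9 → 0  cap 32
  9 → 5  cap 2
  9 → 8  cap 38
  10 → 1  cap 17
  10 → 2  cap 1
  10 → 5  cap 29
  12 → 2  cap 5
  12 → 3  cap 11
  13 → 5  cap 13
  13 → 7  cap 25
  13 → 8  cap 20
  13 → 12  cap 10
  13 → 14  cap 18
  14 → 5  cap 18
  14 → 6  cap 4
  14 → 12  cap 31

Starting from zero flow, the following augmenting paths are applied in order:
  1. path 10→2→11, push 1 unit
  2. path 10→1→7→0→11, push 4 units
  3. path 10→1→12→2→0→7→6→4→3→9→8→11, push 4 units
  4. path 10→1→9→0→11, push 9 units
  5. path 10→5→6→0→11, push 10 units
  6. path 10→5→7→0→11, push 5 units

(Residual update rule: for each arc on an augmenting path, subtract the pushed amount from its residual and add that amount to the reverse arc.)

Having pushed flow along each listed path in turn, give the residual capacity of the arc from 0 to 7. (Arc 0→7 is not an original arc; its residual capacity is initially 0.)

after path 1 (10→2→11, push 1): res(0,7)=0
after path 2 (10→1→7→0→11, push 4): res(0,7)=4
after path 3 (10→1→12→2→0→7→6→4→3→9→8→11, push 4): res(0,7)=0
after path 4 (10→1→9→0→11, push 9): res(0,7)=0
after path 5 (10→5→6→0→11, push 10): res(0,7)=0
after path 6 (10→5→7→0→11, push 5): res(0,7)=5

Residual capacity of (0,7): 5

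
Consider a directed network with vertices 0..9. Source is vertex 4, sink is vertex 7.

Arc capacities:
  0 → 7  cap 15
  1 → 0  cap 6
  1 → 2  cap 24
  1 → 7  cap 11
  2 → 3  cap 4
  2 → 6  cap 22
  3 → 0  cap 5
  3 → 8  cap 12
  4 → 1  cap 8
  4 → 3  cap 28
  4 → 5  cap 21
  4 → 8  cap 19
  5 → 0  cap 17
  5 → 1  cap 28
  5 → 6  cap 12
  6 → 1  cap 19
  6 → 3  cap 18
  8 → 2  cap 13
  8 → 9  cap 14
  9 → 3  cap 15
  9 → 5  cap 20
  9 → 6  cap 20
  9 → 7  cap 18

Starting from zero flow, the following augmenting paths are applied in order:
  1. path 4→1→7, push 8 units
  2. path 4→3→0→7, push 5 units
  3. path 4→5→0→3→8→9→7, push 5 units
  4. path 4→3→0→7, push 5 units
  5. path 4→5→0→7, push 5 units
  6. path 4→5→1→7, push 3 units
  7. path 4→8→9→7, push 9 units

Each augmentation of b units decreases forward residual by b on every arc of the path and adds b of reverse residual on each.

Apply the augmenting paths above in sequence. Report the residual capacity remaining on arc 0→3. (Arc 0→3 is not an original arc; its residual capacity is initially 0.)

Residual capacity of (0,3): 5

after path 1 (4→1→7, push 8): res(0,3)=0
after path 2 (4→3→0→7, push 5): res(0,3)=5
after path 3 (4→5→0→3→8→9→7, push 5): res(0,3)=0
after path 4 (4→3→0→7, push 5): res(0,3)=5
after path 5 (4→5→0→7, push 5): res(0,3)=5
after path 6 (4→5→1→7, push 3): res(0,3)=5
after path 7 (4→8→9→7, push 9): res(0,3)=5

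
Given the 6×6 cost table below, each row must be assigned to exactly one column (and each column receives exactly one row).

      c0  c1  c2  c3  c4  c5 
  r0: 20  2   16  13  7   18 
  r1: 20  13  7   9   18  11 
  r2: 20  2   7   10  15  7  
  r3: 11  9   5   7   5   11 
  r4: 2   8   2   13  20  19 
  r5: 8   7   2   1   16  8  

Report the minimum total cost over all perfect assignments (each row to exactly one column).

Minimum assignment cost: 24

optimal assignment: row0→col1 (cost 2), row1→col2 (cost 7), row2→col5 (cost 7), row3→col4 (cost 5), row4→col0 (cost 2), row5→col3 (cost 1)
total = 2 + 7 + 7 + 5 + 2 + 1 = 24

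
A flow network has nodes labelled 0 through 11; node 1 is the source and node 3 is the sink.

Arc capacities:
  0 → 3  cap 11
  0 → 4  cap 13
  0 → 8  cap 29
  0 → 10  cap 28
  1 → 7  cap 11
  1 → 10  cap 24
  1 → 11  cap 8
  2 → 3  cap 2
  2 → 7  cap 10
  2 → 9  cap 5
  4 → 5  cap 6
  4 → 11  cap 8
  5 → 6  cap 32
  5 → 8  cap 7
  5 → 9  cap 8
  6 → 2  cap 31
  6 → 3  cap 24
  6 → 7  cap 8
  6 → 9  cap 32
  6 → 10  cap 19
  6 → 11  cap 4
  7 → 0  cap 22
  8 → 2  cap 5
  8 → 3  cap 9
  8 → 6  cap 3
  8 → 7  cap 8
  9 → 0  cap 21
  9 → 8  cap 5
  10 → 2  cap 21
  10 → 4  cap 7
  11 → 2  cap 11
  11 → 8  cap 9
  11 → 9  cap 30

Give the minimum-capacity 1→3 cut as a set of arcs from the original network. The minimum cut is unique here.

Min-cut arcs: {(0,3), (2,3), (4,5), (8,3), (8,6)} (total capacity 31)

augment #1: 1→7→0→3 push 11
augment #2: 1→10→2→3 push 2
augment #3: 1→11→8→3 push 8
augment #4: 1→10→2→9→8→3 push 1
augment #5: 1→10→4→5→6→3 push 6
augment #6: 1→10→2→9→8→6→3 push 3
max flow = 31; residual-reachable set from 1 gives S-side
cut edges (S→T): {(0,3), (2,3), (4,5), (8,3), (8,6)} total cap 31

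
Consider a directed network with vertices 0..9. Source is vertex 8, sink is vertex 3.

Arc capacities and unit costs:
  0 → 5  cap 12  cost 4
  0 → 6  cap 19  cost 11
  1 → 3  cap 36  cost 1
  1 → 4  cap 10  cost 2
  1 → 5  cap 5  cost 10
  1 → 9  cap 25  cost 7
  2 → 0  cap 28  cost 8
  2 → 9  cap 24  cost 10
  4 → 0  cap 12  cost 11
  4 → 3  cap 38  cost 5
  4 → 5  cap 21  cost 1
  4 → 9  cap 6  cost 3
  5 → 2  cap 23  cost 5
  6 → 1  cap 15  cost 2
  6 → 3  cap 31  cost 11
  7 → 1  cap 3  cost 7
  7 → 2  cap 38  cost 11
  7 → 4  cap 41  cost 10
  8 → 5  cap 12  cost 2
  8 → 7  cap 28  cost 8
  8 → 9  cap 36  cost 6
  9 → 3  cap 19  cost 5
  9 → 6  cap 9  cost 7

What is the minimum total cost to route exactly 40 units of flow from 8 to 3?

Minimum cost for 40 units: 608

shortest-cost path #1: 8→9→3 push 19 @ unit cost 11 (adds 209)
shortest-cost path #2: 8→9→6→1→3 push 9 @ unit cost 16 (adds 144)
shortest-cost path #3: 8→7→1→3 push 3 @ unit cost 16 (adds 48)
shortest-cost path #4: 8→7→4→3 push 9 @ unit cost 23 (adds 207)
total cost = 608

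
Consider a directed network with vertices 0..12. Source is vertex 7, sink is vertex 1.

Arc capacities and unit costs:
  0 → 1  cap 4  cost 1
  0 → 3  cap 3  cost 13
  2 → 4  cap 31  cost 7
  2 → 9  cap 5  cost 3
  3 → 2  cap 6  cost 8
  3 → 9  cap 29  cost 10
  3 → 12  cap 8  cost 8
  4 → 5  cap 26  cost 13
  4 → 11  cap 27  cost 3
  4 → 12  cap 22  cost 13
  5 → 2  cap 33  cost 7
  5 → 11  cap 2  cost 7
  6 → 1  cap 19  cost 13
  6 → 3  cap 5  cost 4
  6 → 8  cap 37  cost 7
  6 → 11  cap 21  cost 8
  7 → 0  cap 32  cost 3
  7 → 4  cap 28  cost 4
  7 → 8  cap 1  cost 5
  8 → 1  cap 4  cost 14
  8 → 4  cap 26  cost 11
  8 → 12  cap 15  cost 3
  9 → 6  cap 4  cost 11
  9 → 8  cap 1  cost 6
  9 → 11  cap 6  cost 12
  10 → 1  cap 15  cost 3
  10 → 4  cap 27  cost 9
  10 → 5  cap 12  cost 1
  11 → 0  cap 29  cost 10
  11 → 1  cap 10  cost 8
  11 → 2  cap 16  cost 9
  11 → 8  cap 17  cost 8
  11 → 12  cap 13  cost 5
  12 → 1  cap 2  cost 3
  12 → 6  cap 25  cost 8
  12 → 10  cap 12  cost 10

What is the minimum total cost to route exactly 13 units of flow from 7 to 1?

Minimum cost for 13 units: 147

shortest-cost path #1: 7→0→1 push 4 @ unit cost 4 (adds 16)
shortest-cost path #2: 7→8→12→1 push 1 @ unit cost 11 (adds 11)
shortest-cost path #3: 7→4→11→1 push 8 @ unit cost 15 (adds 120)
total cost = 147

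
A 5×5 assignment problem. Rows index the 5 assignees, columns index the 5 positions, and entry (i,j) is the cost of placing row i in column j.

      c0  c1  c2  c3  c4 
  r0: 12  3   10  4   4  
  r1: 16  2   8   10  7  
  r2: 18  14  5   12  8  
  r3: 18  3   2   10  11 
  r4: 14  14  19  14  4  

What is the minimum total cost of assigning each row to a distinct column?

Minimum assignment cost: 30

one of 2 optimal assignments: row0→col3 (cost 4), row1→col1 (cost 2), row2→col0 (cost 18), row3→col2 (cost 2), row4→col4 (cost 4)
total = 4 + 2 + 18 + 2 + 4 = 30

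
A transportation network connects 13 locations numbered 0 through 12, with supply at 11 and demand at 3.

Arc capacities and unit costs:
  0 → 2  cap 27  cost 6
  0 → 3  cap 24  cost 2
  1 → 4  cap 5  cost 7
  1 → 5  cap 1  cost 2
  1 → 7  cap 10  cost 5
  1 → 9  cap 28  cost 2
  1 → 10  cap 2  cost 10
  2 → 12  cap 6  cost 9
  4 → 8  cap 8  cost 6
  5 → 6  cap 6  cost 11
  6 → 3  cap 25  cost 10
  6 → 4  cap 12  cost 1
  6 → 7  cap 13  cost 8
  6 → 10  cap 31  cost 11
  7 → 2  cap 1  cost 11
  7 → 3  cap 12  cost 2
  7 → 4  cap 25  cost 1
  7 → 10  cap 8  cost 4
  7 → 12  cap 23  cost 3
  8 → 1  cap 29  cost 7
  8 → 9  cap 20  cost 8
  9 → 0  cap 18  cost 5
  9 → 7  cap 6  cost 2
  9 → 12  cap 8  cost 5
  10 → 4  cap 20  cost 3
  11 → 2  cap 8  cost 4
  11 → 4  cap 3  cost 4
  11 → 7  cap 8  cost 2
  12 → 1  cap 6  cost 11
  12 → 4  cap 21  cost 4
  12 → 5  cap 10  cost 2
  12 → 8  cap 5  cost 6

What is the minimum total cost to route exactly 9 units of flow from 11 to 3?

shortest-cost path #1: 11→7→3 push 8 @ unit cost 4 (adds 32)
shortest-cost path #2: 11→4→8→9→7→3 push 1 @ unit cost 22 (adds 22)
total cost = 54

Minimum cost for 9 units: 54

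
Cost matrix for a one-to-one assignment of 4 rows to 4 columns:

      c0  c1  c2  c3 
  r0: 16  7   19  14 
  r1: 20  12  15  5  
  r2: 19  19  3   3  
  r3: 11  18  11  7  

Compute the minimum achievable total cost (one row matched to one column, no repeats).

optimal assignment: row0→col1 (cost 7), row1→col3 (cost 5), row2→col2 (cost 3), row3→col0 (cost 11)
total = 7 + 5 + 3 + 11 = 26

Minimum assignment cost: 26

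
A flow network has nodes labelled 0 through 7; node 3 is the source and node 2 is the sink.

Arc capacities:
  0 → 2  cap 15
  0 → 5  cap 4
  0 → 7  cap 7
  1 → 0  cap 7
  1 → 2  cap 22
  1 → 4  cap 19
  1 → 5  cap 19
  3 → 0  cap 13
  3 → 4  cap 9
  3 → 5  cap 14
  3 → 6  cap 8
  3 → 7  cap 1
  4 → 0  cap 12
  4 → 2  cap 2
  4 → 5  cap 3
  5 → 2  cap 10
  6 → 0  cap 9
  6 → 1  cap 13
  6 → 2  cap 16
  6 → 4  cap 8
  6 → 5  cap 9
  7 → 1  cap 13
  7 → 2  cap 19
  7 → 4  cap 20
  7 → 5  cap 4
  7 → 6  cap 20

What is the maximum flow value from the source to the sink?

Maximum flow value: 41

augment #1: 3→0→2 bottleneck 13, total now 13
augment #2: 3→4→2 bottleneck 2, total now 15
augment #3: 3→5→2 bottleneck 10, total now 25
augment #4: 3→6→2 bottleneck 8, total now 33
augment #5: 3→7→2 bottleneck 1, total now 34
augment #6: 3→4→0→2 bottleneck 2, total now 36
augment #7: 3→4→0→7→2 bottleneck 5, total now 41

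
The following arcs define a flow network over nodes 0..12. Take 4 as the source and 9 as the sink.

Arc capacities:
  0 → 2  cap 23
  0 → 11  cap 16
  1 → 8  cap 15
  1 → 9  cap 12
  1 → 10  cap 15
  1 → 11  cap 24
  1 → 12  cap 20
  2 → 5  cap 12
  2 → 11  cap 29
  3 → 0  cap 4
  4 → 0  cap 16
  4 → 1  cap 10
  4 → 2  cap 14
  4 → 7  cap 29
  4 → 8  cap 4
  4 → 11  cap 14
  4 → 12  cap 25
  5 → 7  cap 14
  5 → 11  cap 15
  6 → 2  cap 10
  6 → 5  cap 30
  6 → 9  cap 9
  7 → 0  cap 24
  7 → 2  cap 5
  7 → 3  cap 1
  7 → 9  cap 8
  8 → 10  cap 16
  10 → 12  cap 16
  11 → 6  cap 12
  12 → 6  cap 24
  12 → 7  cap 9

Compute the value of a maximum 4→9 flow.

Maximum flow value: 27

augment #1: 4→1→9 bottleneck 10, total now 10
augment #2: 4→7→9 bottleneck 8, total now 18
augment #3: 4→11→6→9 bottleneck 9, total now 27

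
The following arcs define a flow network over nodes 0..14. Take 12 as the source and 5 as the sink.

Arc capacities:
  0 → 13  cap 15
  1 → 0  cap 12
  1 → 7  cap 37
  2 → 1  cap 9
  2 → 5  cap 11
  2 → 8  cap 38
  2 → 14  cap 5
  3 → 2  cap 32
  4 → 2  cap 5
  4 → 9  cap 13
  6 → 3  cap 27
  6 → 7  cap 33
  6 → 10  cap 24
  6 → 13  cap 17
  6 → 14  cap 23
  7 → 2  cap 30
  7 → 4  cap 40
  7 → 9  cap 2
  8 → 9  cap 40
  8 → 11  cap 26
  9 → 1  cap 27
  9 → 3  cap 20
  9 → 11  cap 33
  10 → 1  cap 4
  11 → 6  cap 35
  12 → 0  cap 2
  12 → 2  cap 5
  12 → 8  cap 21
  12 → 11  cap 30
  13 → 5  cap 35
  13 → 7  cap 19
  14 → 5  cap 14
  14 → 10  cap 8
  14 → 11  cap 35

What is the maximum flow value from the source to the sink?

Maximum flow value: 56

augment #1: 12→2→5 bottleneck 5, total now 5
augment #2: 12→0→13→5 bottleneck 2, total now 7
augment #3: 12→11→6→13→5 bottleneck 17, total now 24
augment #4: 12→11→6→14→5 bottleneck 13, total now 37
augment #5: 12→8→9→3→2→5 bottleneck 6, total now 43
augment #6: 12→8→11→6→14→5 bottleneck 1, total now 44
augment #7: 12→8→9→1→0→13→5 bottleneck 12, total now 56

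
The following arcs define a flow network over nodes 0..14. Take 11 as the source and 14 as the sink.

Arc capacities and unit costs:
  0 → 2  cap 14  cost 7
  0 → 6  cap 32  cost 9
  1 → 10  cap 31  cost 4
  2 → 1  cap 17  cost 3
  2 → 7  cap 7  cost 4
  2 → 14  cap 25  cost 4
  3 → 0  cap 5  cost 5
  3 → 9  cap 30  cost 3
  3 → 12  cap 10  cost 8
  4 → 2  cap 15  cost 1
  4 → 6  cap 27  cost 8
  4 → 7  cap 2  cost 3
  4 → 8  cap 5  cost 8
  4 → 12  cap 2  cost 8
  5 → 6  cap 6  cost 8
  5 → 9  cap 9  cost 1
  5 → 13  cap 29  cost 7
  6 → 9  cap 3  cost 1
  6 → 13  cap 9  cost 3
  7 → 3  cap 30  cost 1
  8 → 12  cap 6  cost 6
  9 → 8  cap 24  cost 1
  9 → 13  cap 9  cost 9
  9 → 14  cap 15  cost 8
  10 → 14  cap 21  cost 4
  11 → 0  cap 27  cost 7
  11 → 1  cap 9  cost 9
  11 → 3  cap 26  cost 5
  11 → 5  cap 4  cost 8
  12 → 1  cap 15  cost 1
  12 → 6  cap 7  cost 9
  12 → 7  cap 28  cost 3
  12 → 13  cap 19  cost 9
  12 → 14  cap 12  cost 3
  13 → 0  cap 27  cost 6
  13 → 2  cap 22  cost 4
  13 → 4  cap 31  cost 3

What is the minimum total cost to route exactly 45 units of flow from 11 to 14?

Minimum cost for 45 units: 751

shortest-cost path #1: 11→3→9→14 push 15 @ unit cost 16 (adds 240)
shortest-cost path #2: 11→3→12→14 push 10 @ unit cost 16 (adds 160)
shortest-cost path #3: 11→1→10→14 push 9 @ unit cost 17 (adds 153)
shortest-cost path #4: 11→0→2→14 push 11 @ unit cost 18 (adds 198)
total cost = 751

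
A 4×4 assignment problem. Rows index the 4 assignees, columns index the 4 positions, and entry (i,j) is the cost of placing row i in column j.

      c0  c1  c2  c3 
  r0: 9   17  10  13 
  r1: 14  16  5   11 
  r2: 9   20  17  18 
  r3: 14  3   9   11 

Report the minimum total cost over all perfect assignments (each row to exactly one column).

Minimum assignment cost: 30

optimal assignment: row0→col3 (cost 13), row1→col2 (cost 5), row2→col0 (cost 9), row3→col1 (cost 3)
total = 13 + 5 + 9 + 3 = 30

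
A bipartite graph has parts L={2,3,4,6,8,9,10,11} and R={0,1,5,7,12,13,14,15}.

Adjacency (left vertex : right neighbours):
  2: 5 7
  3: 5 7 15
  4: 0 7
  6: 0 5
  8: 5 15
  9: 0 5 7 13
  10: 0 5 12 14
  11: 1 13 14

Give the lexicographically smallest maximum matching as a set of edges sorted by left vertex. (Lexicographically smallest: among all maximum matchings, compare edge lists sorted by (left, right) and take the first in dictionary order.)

|M| = 7 (so the lex-smallest maximum matching has 7 edges)
process left vertices in ascending order; for each, take the smallest-labelled available neighbour that still permits 7 edges overall, or leave it unmatched if none does
lex-smallest matching: {2-5, 3-7, 4-0, 8-15, 9-13, 10-12, 11-1}

Lex-smallest maximum matching: {(2,5), (3,7), (4,0), (8,15), (9,13), (10,12), (11,1)}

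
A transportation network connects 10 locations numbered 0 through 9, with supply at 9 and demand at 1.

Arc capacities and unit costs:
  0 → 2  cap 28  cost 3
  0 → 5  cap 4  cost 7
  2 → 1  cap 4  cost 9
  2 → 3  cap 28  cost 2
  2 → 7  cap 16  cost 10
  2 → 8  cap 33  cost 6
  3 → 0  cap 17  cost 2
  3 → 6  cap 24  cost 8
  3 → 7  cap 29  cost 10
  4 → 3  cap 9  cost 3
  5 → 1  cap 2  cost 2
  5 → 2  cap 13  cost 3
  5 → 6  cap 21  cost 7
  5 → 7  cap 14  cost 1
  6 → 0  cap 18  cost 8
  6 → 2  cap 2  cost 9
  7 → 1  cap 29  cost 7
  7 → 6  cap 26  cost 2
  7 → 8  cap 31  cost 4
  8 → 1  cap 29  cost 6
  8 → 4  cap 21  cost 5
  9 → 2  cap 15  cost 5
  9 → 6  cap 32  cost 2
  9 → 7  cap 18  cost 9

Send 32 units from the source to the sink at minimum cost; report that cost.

shortest-cost path #1: 9→2→1 push 4 @ unit cost 14 (adds 56)
shortest-cost path #2: 9→7→1 push 18 @ unit cost 16 (adds 288)
shortest-cost path #3: 9→2→8→1 push 10 @ unit cost 17 (adds 170)
total cost = 514

Minimum cost for 32 units: 514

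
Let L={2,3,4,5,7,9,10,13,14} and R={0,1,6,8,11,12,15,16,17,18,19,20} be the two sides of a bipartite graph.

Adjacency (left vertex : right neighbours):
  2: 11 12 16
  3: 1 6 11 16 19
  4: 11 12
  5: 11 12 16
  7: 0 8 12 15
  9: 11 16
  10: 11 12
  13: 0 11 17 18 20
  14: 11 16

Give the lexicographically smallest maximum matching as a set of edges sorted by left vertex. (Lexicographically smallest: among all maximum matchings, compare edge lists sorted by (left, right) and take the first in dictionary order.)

Lex-smallest maximum matching: {(2,11), (3,1), (4,12), (5,16), (7,0), (13,17)}

|M| = 6 (so the lex-smallest maximum matching has 6 edges)
process left vertices in ascending order; for each, take the smallest-labelled available neighbour that still permits 6 edges overall, or leave it unmatched if none does
lex-smallest matching: {2-11, 3-1, 4-12, 5-16, 7-0, 13-17}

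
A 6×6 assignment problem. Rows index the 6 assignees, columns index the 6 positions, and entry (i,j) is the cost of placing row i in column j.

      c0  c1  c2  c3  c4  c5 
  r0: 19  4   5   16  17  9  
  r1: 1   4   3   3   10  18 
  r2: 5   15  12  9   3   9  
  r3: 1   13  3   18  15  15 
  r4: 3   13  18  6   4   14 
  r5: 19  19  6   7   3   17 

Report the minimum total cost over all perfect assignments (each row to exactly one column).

Minimum assignment cost: 25

optimal assignment: row0→col1 (cost 4), row1→col3 (cost 3), row2→col5 (cost 9), row3→col2 (cost 3), row4→col0 (cost 3), row5→col4 (cost 3)
total = 4 + 3 + 9 + 3 + 3 + 3 = 25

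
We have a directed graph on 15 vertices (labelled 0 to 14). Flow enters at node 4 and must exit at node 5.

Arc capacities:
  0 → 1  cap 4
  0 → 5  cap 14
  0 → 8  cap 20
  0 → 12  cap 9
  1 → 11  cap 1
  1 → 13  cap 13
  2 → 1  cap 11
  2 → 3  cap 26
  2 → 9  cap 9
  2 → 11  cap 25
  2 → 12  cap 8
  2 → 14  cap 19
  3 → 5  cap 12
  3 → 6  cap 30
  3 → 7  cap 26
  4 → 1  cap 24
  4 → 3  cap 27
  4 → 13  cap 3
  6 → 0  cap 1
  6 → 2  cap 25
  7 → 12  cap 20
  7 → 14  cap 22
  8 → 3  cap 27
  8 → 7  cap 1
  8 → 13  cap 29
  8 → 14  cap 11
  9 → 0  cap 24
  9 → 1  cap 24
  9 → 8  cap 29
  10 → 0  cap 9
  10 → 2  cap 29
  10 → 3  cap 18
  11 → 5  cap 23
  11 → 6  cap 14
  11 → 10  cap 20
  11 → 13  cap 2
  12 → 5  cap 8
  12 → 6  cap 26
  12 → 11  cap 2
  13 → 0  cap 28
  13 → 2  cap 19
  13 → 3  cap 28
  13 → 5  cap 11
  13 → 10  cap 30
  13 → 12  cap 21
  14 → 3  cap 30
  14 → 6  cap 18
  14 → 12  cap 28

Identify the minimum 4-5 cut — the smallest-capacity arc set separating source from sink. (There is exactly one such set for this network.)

Min-cut arcs: {(1,11), (1,13), (4,3), (4,13)} (total capacity 44)

augment #1: 4→3→5 push 12
augment #2: 4→13→5 push 3
augment #3: 4→1→11→5 push 1
augment #4: 4→1→13→5 push 8
augment #5: 4→1→13→0→5 push 5
augment #6: 4→3→6→0→5 push 1
augment #7: 4→3→7→12→5 push 8
augment #8: 4→3→6→2→11→5 push 6
max flow = 44; residual-reachable set from 4 gives S-side
cut edges (S→T): {(1,11), (1,13), (4,3), (4,13)} total cap 44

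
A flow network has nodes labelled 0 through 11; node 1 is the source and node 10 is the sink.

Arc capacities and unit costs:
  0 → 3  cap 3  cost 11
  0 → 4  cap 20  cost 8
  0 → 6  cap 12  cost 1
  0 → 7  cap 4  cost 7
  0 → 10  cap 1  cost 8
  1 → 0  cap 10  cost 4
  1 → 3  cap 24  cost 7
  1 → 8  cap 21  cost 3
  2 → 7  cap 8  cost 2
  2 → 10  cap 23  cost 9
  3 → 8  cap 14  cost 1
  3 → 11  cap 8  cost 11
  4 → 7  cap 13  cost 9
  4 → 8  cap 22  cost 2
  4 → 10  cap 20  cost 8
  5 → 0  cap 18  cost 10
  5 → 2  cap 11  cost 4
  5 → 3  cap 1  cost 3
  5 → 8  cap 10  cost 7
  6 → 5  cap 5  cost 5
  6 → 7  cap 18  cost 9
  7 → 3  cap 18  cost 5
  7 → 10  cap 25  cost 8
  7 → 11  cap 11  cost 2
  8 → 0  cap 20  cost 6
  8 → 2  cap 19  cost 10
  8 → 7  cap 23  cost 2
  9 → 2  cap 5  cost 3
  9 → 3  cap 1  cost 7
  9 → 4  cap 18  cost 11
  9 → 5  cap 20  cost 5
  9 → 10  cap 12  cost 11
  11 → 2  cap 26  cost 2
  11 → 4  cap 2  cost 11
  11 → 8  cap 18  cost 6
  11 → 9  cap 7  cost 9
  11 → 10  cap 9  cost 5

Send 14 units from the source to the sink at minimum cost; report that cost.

Minimum cost for 14 units: 172

shortest-cost path #1: 1→0→10 push 1 @ unit cost 12 (adds 12)
shortest-cost path #2: 1→8→7→11→10 push 9 @ unit cost 12 (adds 108)
shortest-cost path #3: 1→8→7→10 push 4 @ unit cost 13 (adds 52)
total cost = 172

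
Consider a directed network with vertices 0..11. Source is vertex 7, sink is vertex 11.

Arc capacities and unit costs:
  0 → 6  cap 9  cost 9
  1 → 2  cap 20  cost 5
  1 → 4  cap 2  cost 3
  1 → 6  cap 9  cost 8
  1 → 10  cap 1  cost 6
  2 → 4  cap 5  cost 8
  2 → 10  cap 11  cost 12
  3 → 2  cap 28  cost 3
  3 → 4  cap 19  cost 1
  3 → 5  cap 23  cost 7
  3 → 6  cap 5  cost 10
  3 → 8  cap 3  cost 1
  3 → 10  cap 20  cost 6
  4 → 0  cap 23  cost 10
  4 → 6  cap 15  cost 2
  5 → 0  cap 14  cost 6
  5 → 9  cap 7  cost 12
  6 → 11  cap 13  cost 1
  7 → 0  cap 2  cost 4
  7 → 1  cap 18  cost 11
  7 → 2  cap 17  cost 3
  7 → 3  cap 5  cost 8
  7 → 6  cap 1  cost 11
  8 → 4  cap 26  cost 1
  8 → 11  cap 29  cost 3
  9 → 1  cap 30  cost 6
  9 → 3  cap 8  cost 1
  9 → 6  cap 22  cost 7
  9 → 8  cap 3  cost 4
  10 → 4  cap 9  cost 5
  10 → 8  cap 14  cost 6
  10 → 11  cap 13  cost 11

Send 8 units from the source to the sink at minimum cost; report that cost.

shortest-cost path #1: 7→6→11 push 1 @ unit cost 12 (adds 12)
shortest-cost path #2: 7→3→4→6→11 push 5 @ unit cost 12 (adds 60)
shortest-cost path #3: 7→0→6→11 push 2 @ unit cost 14 (adds 28)
total cost = 100

Minimum cost for 8 units: 100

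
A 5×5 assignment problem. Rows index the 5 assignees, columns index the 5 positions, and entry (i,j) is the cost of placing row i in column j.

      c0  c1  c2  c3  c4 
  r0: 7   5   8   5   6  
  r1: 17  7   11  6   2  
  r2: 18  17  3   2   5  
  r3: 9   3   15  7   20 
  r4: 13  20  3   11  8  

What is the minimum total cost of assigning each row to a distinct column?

Minimum assignment cost: 17

optimal assignment: row0→col0 (cost 7), row1→col4 (cost 2), row2→col3 (cost 2), row3→col1 (cost 3), row4→col2 (cost 3)
total = 7 + 2 + 2 + 3 + 3 = 17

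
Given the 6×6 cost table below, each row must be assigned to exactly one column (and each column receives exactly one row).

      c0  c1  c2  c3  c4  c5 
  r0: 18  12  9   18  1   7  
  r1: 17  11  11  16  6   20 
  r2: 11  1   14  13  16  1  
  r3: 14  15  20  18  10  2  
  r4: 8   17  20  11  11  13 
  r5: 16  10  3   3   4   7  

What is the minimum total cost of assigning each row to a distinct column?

Minimum assignment cost: 26

optimal assignment: row0→col4 (cost 1), row1→col2 (cost 11), row2→col1 (cost 1), row3→col5 (cost 2), row4→col0 (cost 8), row5→col3 (cost 3)
total = 1 + 11 + 1 + 2 + 8 + 3 = 26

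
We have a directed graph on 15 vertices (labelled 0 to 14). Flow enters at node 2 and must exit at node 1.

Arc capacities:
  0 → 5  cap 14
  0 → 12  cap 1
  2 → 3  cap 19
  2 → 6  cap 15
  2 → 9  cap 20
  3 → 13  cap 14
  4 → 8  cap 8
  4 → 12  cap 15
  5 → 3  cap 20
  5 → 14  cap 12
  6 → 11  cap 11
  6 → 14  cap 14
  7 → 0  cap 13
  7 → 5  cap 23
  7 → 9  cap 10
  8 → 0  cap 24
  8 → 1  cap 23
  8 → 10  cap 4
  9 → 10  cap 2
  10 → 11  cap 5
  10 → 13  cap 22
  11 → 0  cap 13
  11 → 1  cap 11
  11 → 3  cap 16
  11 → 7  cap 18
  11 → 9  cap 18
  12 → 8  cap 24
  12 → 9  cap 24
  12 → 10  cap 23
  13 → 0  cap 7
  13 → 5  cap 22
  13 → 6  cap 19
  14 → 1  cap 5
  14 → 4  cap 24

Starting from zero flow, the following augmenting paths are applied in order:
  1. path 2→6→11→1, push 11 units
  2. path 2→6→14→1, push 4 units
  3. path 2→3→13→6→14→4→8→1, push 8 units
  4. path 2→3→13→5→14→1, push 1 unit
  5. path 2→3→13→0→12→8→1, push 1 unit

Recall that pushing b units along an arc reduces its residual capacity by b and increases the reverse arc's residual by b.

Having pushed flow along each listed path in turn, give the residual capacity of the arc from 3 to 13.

after path 1 (2→6→11→1, push 11): res(3,13)=14
after path 2 (2→6→14→1, push 4): res(3,13)=14
after path 3 (2→3→13→6→14→4→8→1, push 8): res(3,13)=6
after path 4 (2→3→13→5→14→1, push 1): res(3,13)=5
after path 5 (2→3→13→0→12→8→1, push 1): res(3,13)=4

Residual capacity of (3,13): 4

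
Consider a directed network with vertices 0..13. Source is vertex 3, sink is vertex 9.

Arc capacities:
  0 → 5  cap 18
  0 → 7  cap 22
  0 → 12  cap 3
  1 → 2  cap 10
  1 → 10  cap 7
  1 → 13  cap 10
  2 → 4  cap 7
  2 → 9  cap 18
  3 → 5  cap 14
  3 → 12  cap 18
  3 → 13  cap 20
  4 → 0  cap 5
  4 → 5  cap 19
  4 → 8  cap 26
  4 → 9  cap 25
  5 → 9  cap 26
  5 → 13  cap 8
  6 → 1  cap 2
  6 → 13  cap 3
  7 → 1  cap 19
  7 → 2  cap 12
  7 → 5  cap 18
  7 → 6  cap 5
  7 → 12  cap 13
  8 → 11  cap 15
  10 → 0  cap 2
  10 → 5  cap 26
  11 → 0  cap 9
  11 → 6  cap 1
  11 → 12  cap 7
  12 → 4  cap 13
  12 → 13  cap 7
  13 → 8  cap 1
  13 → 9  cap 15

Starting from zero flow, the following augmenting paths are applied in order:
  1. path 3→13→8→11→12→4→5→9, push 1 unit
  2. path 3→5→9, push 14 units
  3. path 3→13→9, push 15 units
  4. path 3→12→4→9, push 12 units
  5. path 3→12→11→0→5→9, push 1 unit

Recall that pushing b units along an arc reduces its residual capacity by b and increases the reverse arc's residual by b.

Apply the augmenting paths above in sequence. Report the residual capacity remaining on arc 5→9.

Residual capacity of (5,9): 10

after path 1 (3→13→8→11→12→4→5→9, push 1): res(5,9)=25
after path 2 (3→5→9, push 14): res(5,9)=11
after path 3 (3→13→9, push 15): res(5,9)=11
after path 4 (3→12→4→9, push 12): res(5,9)=11
after path 5 (3→12→11→0→5→9, push 1): res(5,9)=10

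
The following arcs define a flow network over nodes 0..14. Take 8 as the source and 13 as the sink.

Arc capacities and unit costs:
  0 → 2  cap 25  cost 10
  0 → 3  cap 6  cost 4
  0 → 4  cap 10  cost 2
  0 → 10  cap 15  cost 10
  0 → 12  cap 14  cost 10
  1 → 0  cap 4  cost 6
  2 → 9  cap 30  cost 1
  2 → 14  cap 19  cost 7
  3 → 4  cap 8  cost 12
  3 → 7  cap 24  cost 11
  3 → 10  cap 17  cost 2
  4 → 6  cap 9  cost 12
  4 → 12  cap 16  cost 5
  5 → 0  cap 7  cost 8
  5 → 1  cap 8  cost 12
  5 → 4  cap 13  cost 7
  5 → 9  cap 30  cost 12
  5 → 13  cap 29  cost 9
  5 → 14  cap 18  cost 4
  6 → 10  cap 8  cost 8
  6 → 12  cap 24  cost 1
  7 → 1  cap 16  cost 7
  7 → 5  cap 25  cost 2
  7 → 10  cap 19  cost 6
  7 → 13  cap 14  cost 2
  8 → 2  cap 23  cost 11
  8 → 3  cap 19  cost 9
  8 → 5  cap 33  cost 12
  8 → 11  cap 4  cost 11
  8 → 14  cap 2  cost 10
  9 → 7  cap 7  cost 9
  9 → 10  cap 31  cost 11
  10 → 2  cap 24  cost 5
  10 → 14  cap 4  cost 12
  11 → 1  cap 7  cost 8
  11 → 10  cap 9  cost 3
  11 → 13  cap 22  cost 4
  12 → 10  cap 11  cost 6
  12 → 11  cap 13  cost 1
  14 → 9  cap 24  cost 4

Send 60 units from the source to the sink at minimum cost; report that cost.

shortest-cost path #1: 8→11→13 push 4 @ unit cost 15 (adds 60)
shortest-cost path #2: 8→5→13 push 29 @ unit cost 21 (adds 609)
shortest-cost path #3: 8→3→7→13 push 14 @ unit cost 22 (adds 308)
shortest-cost path #4: 8→5→4→12→11→13 push 4 @ unit cost 29 (adds 116)
shortest-cost path #5: 8→3→4→12→11→13 push 5 @ unit cost 31 (adds 155)
shortest-cost path #6: 8→2→9→7→3→4→12→11→13 push 3 @ unit cost 32 (adds 96)
shortest-cost path #7: 8→2→9→7→5→4→12→11→13 push 1 @ unit cost 40 (adds 40)
total cost = 1384

Minimum cost for 60 units: 1384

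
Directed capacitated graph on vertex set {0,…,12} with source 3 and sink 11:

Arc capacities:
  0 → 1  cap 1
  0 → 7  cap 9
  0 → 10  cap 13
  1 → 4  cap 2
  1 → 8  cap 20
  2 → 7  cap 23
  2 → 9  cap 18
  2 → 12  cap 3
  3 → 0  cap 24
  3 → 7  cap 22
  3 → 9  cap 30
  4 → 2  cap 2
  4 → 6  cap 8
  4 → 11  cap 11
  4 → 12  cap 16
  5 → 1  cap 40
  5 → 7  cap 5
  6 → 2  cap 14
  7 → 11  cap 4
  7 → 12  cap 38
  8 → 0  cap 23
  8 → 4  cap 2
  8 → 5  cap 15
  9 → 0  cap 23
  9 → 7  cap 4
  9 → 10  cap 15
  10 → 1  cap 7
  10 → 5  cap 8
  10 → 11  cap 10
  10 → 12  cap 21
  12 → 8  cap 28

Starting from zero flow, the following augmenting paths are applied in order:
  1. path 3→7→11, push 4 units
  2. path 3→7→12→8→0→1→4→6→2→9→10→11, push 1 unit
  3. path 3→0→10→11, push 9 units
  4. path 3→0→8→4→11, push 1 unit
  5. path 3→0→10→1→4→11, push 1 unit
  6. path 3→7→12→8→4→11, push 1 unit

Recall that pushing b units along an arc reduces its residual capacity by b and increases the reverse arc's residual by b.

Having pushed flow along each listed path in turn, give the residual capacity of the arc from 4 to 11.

after path 1 (3→7→11, push 4): res(4,11)=11
after path 2 (3→7→12→8→0→1→4→6→2→9→10→11, push 1): res(4,11)=11
after path 3 (3→0→10→11, push 9): res(4,11)=11
after path 4 (3→0→8→4→11, push 1): res(4,11)=10
after path 5 (3→0→10→1→4→11, push 1): res(4,11)=9
after path 6 (3→7→12→8→4→11, push 1): res(4,11)=8

Residual capacity of (4,11): 8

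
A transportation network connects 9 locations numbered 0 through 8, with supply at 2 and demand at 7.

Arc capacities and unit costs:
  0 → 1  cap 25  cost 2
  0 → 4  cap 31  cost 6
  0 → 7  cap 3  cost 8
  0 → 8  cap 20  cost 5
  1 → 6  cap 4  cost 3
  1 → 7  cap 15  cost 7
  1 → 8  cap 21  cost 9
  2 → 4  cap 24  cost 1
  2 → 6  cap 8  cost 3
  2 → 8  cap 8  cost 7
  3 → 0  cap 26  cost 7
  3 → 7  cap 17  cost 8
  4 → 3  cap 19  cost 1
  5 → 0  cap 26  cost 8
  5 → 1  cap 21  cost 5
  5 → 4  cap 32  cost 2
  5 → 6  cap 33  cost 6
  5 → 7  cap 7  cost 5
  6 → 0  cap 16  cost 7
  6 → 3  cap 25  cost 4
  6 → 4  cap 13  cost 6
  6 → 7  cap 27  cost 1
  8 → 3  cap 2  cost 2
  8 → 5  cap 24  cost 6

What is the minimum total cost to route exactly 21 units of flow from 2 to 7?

shortest-cost path #1: 2→6→7 push 8 @ unit cost 4 (adds 32)
shortest-cost path #2: 2→4→3→7 push 13 @ unit cost 10 (adds 130)
total cost = 162

Minimum cost for 21 units: 162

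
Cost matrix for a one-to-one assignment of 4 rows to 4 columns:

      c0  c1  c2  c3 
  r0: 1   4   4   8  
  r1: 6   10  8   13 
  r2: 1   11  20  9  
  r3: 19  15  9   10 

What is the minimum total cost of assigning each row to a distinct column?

Minimum assignment cost: 23

optimal assignment: row0→col1 (cost 4), row1→col2 (cost 8), row2→col0 (cost 1), row3→col3 (cost 10)
total = 4 + 8 + 1 + 10 = 23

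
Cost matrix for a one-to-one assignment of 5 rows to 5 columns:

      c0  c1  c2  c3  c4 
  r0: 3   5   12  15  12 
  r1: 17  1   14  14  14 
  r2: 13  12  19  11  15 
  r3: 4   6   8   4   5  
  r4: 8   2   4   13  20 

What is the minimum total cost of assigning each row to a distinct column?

Minimum assignment cost: 24

optimal assignment: row0→col0 (cost 3), row1→col1 (cost 1), row2→col3 (cost 11), row3→col4 (cost 5), row4→col2 (cost 4)
total = 3 + 1 + 11 + 5 + 4 = 24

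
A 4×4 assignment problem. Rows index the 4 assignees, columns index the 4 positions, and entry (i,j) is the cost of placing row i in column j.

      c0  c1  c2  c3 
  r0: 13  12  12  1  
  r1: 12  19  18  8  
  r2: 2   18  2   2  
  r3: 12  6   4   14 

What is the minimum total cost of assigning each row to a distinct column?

Minimum assignment cost: 21

optimal assignment: row0→col3 (cost 1), row1→col0 (cost 12), row2→col2 (cost 2), row3→col1 (cost 6)
total = 1 + 12 + 2 + 6 = 21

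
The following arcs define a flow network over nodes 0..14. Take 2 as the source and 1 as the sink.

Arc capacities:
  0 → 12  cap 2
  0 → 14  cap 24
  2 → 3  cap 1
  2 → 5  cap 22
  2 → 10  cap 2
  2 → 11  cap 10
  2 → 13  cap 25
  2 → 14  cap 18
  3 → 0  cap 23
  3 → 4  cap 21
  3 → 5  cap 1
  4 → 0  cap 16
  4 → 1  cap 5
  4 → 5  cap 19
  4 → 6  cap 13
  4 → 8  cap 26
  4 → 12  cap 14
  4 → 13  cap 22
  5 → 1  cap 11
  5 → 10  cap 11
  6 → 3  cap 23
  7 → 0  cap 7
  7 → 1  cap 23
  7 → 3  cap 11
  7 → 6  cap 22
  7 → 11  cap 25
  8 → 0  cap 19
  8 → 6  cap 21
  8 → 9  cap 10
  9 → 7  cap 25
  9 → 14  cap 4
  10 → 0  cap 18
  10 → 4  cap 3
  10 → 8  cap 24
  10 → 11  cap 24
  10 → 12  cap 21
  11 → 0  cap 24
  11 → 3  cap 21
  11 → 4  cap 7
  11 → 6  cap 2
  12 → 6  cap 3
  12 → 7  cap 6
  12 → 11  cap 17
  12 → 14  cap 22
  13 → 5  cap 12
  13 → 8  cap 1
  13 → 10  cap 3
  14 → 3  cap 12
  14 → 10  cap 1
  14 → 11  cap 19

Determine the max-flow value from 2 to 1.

Maximum flow value: 32

augment #1: 2→5→1 bottleneck 11, total now 11
augment #2: 2→3→4→1 bottleneck 1, total now 12
augment #3: 2→10→4→1 bottleneck 2, total now 14
augment #4: 2→11→4→1 bottleneck 2, total now 16
augment #5: 2→5→10→12→7→1 bottleneck 6, total now 22
augment #6: 2→13→8→9→7→1 bottleneck 1, total now 23
augment #7: 2→5→10→8→9→7→1 bottleneck 5, total now 28
augment #8: 2→11→4→8→9→7→1 bottleneck 4, total now 32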